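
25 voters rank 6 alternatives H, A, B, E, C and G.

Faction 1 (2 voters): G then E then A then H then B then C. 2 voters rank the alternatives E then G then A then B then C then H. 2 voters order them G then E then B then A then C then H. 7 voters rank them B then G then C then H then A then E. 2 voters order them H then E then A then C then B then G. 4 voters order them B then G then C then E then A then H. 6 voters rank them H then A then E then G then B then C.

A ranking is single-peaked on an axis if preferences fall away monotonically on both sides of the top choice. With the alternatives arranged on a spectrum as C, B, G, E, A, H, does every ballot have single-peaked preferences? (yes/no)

Axis positions: C=1, B=2, G=3, E=4, A=5, H=6.
Faction 1 (peak G at position 3): ranking walks positions 3-4-5-6-2-1, expanding outward from the peak — single-peaked.
Faction 2 (peak E at position 4): ranking walks positions 4-3-5-2-1-6, expanding outward from the peak — single-peaked.
Faction 3 (peak G at position 3): ranking walks positions 3-4-2-5-1-6, expanding outward from the peak — single-peaked.
Faction 4: ranking walks positions 2-3-1-6-5-4; H is ranked above E even though E lies between H and the peak B on the axis — preferences dip and rise again. Not single-peaked.
Faction 5: ranking walks positions 6-4-5-1-2-3; E is ranked above A even though A lies between E and the peak H on the axis — preferences dip and rise again. Not single-peaked.
Faction 6 (peak B at position 2): ranking walks positions 2-3-1-4-5-6, expanding outward from the peak — single-peaked.
Faction 7 (peak H at position 6): ranking walks positions 6-5-4-3-2-1, expanding outward from the peak — single-peaked.
Faction 4 violates single-peakedness, so the profile is not single-peaked on this axis.

no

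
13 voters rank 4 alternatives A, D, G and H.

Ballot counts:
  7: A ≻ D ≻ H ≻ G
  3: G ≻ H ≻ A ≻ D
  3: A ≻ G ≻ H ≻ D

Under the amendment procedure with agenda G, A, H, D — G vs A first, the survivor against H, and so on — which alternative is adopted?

A

Round 1: G vs A — 3–10, A advances.
Round 2: A vs H — 10–3, A advances.
Round 3: A vs D — 13–0, A advances.
A survives the agenda.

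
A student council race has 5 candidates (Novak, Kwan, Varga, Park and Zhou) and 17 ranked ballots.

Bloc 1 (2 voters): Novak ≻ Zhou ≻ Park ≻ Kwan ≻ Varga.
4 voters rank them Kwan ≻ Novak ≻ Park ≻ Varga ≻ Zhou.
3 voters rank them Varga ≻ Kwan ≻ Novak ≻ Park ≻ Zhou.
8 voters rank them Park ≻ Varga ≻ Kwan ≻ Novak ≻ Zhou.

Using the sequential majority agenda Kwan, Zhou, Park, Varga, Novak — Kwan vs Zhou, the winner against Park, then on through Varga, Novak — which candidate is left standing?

Round 1: Kwan vs Zhou — 15–2, Kwan advances.
Round 2: Kwan vs Park — 7–10, Park advances.
Round 3: Park vs Varga — 14–3, Park advances.
Round 4: Park vs Novak — 8–9, Novak advances.
The agenda winner is Novak.

Novak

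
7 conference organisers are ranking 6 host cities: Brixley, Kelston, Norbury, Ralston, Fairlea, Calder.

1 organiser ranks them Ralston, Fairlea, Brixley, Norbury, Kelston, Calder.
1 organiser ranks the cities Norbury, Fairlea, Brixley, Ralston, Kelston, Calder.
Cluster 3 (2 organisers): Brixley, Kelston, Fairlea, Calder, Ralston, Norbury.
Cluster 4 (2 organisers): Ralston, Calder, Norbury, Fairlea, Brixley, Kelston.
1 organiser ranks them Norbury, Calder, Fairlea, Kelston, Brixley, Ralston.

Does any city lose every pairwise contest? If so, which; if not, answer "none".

Head-to-head results (7 organisers):
Brixley vs Kelston: Brixley wins 6–1.
Brixley vs Norbury: Brixley preferred on 1+2 = 3 ballots; Norbury wins 4–3.
Brixley–Ralston: Brixley 4–3.
Brixley vs Fairlea: Fairlea wins 5–2.
Brixley vs Calder: Brixley is ranked higher on 1+1+2 = 4 ballots, Calder on 3. Brixley wins 4–3.
Kelston vs Norbury: 2 for Kelston, 5 for Norbury — Norbury by 5–2.
Kelston vs Ralston: 2+1 = 3 for Kelston, 4 for Ralston — Ralston by 4–3.
Kelston vs Fairlea: Kelston is ranked higher on 2 ballots, Fairlea on 5. Fairlea wins 5–2.
Kelston–Calder: Kelston 4–3.
Norbury–Ralston: Ralston 5–2.
Norbury vs Fairlea: 4 to 3, Norbury.
Norbury vs Calder: Norbury preferred on 1+1+1 = 3 ballots; Calder wins 4–3.
Ralston vs Fairlea: Ralston is ranked higher on 1+2 = 3 ballots, Fairlea on 4. Fairlea wins 4–3.
Ralston vs Calder: Ralston wins 4–3.
Fairlea vs Calder: Fairlea wins 4–3.
Every city wins at least one matchup (Brixley beats Kelston; Kelston beats Calder; Norbury beats Brixley; Ralston beats Kelston; Fairlea beats Brixley; Calder beats Norbury), so there is no Condorcet loser.

none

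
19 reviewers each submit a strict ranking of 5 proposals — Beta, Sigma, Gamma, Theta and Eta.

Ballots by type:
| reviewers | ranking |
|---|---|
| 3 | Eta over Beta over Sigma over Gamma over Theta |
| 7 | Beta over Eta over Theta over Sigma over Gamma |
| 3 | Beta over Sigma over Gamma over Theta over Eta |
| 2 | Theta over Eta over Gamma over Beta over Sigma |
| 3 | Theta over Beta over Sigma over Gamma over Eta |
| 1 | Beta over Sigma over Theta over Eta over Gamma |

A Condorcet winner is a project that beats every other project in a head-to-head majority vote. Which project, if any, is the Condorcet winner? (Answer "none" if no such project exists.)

Head-to-head results (19 reviewers):
Beta vs Sigma: Beta preferred on 3+7+3+2+3+1 = 19 ballots; Beta wins 19–0.
Beta vs Gamma: Beta, 17–2.
Beta–Theta: Beta 14–5.
Beta–Eta: Beta 14–5.
Sigma vs Gamma: Sigma preferred on 3+7+3+3+1 = 17 ballots; Sigma wins 17–2.
Sigma–Theta: Theta 12–7.
Sigma vs Eta: Sigma is ranked higher on 3+3+1 = 7 ballots, Eta on 12. Eta wins 12–7.
Gamma vs Theta: Theta, 13–6.
Gamma vs Eta: Gamma is ranked higher on 3+3 = 6 ballots, Eta on 13. Eta wins 13–6.
Theta vs Eta: Theta preferred on 3+2+3+1 = 9 ballots; Eta wins 10–9.
Beta beats each of Sigma, Gamma, Theta, Eta — Beta is the Condorcet winner.

Beta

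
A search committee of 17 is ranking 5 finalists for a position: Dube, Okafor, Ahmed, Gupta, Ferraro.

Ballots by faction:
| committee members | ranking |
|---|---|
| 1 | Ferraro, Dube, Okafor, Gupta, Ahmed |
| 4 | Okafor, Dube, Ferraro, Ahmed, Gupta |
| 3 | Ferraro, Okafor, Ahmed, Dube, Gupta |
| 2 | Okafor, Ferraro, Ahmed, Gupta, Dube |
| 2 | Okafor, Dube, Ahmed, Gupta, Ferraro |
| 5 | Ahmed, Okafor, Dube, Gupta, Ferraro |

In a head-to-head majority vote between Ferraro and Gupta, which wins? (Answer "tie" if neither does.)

Ballots ranking Ferraro above Gupta: 1 + 4 + 3 + 2 = 10.
Ballots ranking Gupta above Ferraro: 17 − 10 = 7.
Ferraro wins the head-to-head 10–7.

Ferraro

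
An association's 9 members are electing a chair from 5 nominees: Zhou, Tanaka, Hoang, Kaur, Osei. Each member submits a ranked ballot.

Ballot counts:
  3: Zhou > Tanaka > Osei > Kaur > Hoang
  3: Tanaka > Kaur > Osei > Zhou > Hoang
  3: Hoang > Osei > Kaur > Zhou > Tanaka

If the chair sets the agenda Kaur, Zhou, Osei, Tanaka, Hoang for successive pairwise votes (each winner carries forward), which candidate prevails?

Tanaka

Round 1: Kaur vs Zhou — 6–3, Kaur advances.
Round 2: Kaur vs Osei — 3–6, Osei advances.
Round 3: Osei vs Tanaka — 3–6, Tanaka advances.
Round 4: Tanaka vs Hoang — 6–3, Tanaka advances.
Tanaka survives the agenda.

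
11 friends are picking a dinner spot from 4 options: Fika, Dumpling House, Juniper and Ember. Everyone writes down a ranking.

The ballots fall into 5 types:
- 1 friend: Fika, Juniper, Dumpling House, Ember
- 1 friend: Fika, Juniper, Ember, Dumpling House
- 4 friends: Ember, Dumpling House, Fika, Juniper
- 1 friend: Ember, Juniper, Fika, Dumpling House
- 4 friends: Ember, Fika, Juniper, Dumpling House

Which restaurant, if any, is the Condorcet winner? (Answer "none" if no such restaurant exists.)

Pairwise majorities:
Fika vs Dumpling House: 1+1+1+4 = 7 for Fika, 4 for Dumpling House — Fika by 7–4.
Fika vs Juniper: 1+1+4+4 = 10 for Fika, 1 for Juniper — Fika by 10–1.
Fika vs Ember: Fika is ranked higher on 1+1 = 2 ballots, Ember on 9. Ember wins 9–2.
Dumpling House–Juniper: Juniper 7–4.
Dumpling House vs Ember: Ember wins 10–1.
Juniper vs Ember: 1+1 = 2 for Juniper, 9 for Ember — Ember by 9–2.
Ember wins every pairwise contest, so Ember is the Condorcet winner.

Ember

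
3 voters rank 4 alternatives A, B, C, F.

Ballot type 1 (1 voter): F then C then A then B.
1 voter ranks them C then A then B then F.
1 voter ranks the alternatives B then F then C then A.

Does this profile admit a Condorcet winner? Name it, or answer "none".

Check each pair by majority over 3 ballots:
A vs B: A, 2–1.
A–C: C 3–0.
A vs F: F wins 2–1.
B vs C: B preferred on 1 ballot; C wins 2–1.
B vs F: B, 2–1.
C vs F: C preferred on 1 ballot; F wins 2–1.
Each alternative drops at least one matchup (A loses to C; B loses to A; C loses to F; F loses to B); the cycle A → B → F → A rules out a Condorcet winner.

none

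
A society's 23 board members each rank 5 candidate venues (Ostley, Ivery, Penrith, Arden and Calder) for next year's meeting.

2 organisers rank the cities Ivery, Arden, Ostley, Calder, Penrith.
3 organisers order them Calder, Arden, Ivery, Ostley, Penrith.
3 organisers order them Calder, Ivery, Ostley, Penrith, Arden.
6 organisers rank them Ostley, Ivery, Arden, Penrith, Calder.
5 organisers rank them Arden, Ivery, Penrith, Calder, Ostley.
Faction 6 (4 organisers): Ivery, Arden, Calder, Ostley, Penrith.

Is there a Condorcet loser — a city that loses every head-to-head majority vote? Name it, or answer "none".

Penrith

Pairwise majorities:
Ostley vs Ivery: Ostley is ranked higher on 6 ballots, Ivery on 17. Ivery wins 17–6.
Ostley vs Penrith: Ostley is ranked higher on 2+3+3+6+4 = 18 ballots, Penrith on 5. Ostley wins 18–5.
Ostley vs Arden: 9 to 14, Arden.
Ostley–Calder: Calder 15–8.
Ivery–Penrith: Ivery 23–0.
Ivery vs Arden: 15 to 8, Ivery.
Ivery vs Calder: Ivery preferred on 2+6+5+4 = 17 ballots; Ivery wins 17–6.
Penrith–Arden: Arden 20–3.
Penrith–Calder: Calder 12–11.
Arden vs Calder: Arden wins 17–6.
Only Penrith has no wins; Penrith is the Condorcet loser.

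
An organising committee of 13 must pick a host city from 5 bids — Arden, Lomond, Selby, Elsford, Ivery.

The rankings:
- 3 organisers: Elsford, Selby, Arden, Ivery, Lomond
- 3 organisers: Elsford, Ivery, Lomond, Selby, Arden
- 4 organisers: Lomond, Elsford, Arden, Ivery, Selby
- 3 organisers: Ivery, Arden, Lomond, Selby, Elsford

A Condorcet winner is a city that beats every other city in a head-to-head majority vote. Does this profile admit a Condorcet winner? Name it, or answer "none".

Pairwise majorities:
Arden vs Lomond: 6 to 7, Lomond.
Arden vs Selby: 7 to 6, Arden.
Arden vs Elsford: 3 to 10, Elsford.
Arden–Ivery: Arden 7–6.
Lomond vs Selby: Lomond wins 10–3.
Lomond vs Elsford: Lomond wins 7–6.
Lomond vs Ivery: 4 for Lomond, 9 for Ivery — Ivery by 9–4.
Selby vs Elsford: Elsford, 10–3.
Selby vs Ivery: Ivery, 10–3.
Elsford vs Ivery: 10 to 3, Elsford.
Each city drops at least one matchup (Arden loses to Lomond; Lomond loses to Ivery; Selby loses to Arden; Elsford loses to Lomond; Ivery loses to Arden); the cycle Arden > Ivery > Lomond > Arden rules out a Condorcet winner.

none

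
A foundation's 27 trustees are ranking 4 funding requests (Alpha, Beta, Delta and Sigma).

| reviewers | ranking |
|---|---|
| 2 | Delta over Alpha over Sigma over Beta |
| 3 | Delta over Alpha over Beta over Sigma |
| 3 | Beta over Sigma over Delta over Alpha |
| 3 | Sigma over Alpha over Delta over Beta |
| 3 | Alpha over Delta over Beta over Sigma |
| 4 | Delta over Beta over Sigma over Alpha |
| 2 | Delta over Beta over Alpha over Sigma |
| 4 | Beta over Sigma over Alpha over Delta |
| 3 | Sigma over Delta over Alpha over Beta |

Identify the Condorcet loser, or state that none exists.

none

Pairwise majorities:
Alpha vs Beta: Alpha, 14–13.
Alpha vs Delta: Delta wins 17–10.
Alpha vs Sigma: Sigma wins 17–10.
Beta vs Delta: 3+4 = 7 for Beta, 20 for Delta — Delta by 20–7.
Beta vs Sigma: 19 to 8, Beta.
Delta–Sigma: Delta 14–13.
Every project wins at least one matchup (Alpha beats Beta; Beta beats Sigma; Delta beats Alpha; Sigma beats Alpha), so there is no Condorcet loser.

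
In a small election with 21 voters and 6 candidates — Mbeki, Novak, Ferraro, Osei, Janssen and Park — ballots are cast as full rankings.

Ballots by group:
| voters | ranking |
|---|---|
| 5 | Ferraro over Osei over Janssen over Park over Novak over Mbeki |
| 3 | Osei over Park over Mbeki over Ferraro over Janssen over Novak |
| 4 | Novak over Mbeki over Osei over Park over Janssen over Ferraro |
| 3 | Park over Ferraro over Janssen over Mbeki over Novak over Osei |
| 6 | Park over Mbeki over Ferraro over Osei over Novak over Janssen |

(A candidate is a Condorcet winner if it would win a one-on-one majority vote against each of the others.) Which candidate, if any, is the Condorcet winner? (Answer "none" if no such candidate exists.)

Check each pair by majority over 21 ballots:
Mbeki vs Novak: 3+3+6 = 12 for Mbeki, 9 for Novak — Mbeki by 12–9.
Mbeki vs Ferraro: 3+4+6 = 13 for Mbeki, 8 for Ferraro — Mbeki by 13–8.
Mbeki vs Osei: Mbeki preferred on 4+3+6 = 13 ballots; Mbeki wins 13–8.
Mbeki vs Janssen: 3+4+6 = 13 for Mbeki, 8 for Janssen — Mbeki by 13–8.
Mbeki vs Park: 4 to 17, Park.
Novak–Ferraro: Ferraro 17–4.
Novak vs Osei: Novak preferred on 4+3 = 7 ballots; Osei wins 14–7.
Novak vs Janssen: Novak is ranked higher on 4+6 = 10 ballots, Janssen on 11. Janssen wins 11–10.
Novak vs Park: Park wins 17–4.
Ferraro–Osei: Ferraro 14–7.
Ferraro vs Janssen: 17 to 4, Ferraro.
Ferraro vs Park: Park wins 16–5.
Osei vs Janssen: Osei wins 18–3.
Osei–Park: Osei 12–9.
Janssen–Park: Park 16–5.
No candidate is unbeaten: Mbeki loses to Park; Novak loses to Mbeki; Ferraro loses to Mbeki; Osei loses to Mbeki; Janssen loses to Mbeki; Park loses to Osei. In particular Mbeki beats Osei beats Park beats Mbeki is a majority cycle — no Condorcet winner exists.

none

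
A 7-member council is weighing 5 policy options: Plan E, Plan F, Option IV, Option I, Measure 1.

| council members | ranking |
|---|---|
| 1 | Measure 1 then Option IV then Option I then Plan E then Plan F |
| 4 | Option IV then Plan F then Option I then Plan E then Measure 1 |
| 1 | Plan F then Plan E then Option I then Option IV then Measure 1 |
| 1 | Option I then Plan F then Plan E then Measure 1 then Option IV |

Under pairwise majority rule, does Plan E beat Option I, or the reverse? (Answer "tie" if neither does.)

Option I

Ballots ranking Plan E above Option I: 1.
Ballots ranking Option I above Plan E: 7 − 1 = 6.
Option I wins the head-to-head 6–1.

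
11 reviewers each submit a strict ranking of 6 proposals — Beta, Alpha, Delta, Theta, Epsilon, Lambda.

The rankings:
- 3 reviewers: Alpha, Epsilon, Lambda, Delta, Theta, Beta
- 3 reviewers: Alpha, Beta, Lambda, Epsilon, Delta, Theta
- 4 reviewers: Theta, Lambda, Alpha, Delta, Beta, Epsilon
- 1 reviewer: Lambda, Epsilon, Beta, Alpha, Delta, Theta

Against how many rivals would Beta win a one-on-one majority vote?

Beta against each rival (11 reviewers):
Beta vs Alpha: 1 to 10, Alpha.
Beta vs Delta: Delta wins 7–4.
Beta vs Theta: 3+1 = 4 for Beta, 7 for Theta — Theta by 7–4.
Beta vs Epsilon: 3+4 = 7 for Beta, 4 for Epsilon — Beta by 7–4.
Beta vs Lambda: Lambda wins 8–3.
Beta beats Epsilon; loses to Alpha, Delta, Theta, Lambda — 1 pairwise win.

1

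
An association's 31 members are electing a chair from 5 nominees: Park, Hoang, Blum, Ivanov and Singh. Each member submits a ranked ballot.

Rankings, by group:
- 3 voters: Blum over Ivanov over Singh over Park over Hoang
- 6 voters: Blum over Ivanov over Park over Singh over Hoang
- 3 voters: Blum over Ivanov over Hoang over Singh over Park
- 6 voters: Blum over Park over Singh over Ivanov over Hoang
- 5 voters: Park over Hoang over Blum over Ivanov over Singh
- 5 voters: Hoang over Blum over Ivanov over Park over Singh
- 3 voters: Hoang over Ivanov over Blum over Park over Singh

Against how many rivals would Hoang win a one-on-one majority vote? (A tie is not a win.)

Hoang against each rival (31 voters):
Hoang–Park: Park 20–11.
Hoang vs Blum: Hoang preferred on 5+5+3 = 13 ballots; Blum wins 18–13.
Hoang vs Ivanov: Ivanov wins 18–13.
Hoang vs Singh: 3+5+5+3 = 16 for Hoang, 15 for Singh — Hoang by 16–15.
Hoang beats Singh; loses to Park, Blum, Ivanov — 1 pairwise win.

1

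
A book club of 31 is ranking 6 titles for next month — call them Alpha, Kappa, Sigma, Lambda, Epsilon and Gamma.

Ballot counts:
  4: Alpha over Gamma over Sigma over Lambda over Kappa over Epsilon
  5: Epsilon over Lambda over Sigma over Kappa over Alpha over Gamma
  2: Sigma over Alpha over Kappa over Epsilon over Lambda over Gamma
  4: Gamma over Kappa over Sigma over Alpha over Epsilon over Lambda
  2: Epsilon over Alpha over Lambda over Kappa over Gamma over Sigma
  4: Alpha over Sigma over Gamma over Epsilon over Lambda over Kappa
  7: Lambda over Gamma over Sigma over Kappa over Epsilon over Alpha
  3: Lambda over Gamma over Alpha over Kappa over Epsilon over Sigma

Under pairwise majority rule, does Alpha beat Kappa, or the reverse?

Kappa

Ballots ranking Alpha above Kappa: 4 + 2 + 2 + 4 + 3 = 15.
Ballots ranking Kappa above Alpha: 31 − 15 = 16.
Kappa wins the head-to-head 16–15.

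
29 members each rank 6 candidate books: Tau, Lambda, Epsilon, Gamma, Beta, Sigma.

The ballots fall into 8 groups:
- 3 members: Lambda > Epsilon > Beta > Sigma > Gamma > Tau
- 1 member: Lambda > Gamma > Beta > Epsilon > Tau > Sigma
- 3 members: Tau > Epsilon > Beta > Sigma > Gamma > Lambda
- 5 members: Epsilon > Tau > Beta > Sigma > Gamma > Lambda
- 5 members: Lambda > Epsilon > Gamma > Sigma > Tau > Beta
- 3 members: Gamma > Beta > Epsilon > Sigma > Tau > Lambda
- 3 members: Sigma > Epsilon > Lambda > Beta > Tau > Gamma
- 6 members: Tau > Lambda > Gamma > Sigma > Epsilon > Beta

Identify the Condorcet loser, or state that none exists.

Sigma

Head-to-head results (29 members):
Tau vs Lambda: 3+5+3+6 = 17 for Tau, 12 for Lambda — Tau by 17–12.
Tau vs Epsilon: Tau preferred on 3+6 = 9 ballots; Epsilon wins 20–9.
Tau vs Gamma: Tau wins 17–12.
Tau vs Beta: Tau preferred on 3+5+5+6 = 19 ballots; Tau wins 19–10.
Tau vs Sigma: Tau is ranked higher on 1+3+5+6 = 15 ballots, Sigma on 14. Tau wins 15–14.
Lambda vs Epsilon: Lambda is ranked higher on 3+1+5+6 = 15 ballots, Epsilon on 14. Lambda wins 15–14.
Lambda vs Gamma: Lambda preferred on 3+1+5+3+6 = 18 ballots; Lambda wins 18–11.
Lambda vs Beta: 18 to 11, Lambda.
Lambda vs Sigma: Lambda is ranked higher on 3+1+5+6 = 15 ballots, Sigma on 14. Lambda wins 15–14.
Epsilon–Gamma: Epsilon 19–10.
Epsilon vs Beta: Epsilon wins 25–4.
Epsilon vs Sigma: 3+1+3+5+5+3 = 20 for Epsilon, 9 for Sigma — Epsilon by 20–9.
Gamma–Beta: Gamma 15–14.
Gamma vs Sigma: Gamma wins 15–14.
Beta vs Sigma: Beta preferred on 3+1+3+5+3 = 15 ballots; Beta wins 15–14.
Sigma is beaten in every head-to-head and is the Condorcet loser.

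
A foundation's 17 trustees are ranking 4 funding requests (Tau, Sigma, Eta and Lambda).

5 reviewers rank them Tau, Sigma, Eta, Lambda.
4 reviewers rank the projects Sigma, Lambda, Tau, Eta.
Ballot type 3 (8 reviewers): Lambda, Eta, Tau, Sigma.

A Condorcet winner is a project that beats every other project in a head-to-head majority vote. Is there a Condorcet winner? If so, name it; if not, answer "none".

none

Check each pair by majority over 17 ballots:
Tau vs Sigma: 5+8 = 13 for Tau, 4 for Sigma — Tau by 13–4.
Tau vs Eta: Tau is ranked higher on 5+4 = 9 ballots, Eta on 8. Tau wins 9–8.
Tau vs Lambda: Lambda wins 12–5.
Sigma vs Eta: Sigma is ranked higher on 5+4 = 9 ballots, Eta on 8. Sigma wins 9–8.
Sigma vs Lambda: 9 to 8, Sigma.
Eta vs Lambda: Eta is ranked higher on 5 ballots, Lambda on 12. Lambda wins 12–5.
Each project drops at least one matchup (Tau loses to Lambda; Sigma loses to Tau; Eta loses to Tau; Lambda loses to Sigma); the cycle Tau > Sigma > Lambda > Tau rules out a Condorcet winner.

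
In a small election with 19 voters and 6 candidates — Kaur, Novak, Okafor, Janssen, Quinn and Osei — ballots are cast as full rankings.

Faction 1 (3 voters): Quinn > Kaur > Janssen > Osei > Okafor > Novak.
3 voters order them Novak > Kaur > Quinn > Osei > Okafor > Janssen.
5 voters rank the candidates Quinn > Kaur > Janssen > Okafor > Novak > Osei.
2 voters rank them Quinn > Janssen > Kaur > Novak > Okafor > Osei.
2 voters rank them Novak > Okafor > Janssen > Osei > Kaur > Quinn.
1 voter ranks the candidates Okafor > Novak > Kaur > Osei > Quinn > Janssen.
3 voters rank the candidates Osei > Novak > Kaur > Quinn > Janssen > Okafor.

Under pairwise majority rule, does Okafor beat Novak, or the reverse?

Ballots ranking Okafor above Novak: 3 + 5 + 1 = 9.
Ballots ranking Novak above Okafor: 19 − 9 = 10.
Novak wins the head-to-head 10–9.

Novak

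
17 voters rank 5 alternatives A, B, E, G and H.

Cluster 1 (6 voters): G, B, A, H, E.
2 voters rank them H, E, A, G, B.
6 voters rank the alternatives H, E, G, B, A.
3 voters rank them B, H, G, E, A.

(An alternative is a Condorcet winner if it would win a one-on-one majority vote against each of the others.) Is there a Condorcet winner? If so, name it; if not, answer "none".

Pairwise majorities:
A–B: B 15–2.
A vs E: E, 11–6.
A vs G: G, 15–2.
A vs H: H, 11–6.
B–E: B 9–8.
B vs G: G, 14–3.
B vs H: B, 9–8.
E vs G: G, 9–8.
E–H: H 17–0.
G–H: H 11–6.
No alternative is unbeaten: A loses to B; B loses to G; E loses to B; G loses to H; H loses to B. In particular B beats H beats G beats B is a majority cycle — no Condorcet winner exists.

none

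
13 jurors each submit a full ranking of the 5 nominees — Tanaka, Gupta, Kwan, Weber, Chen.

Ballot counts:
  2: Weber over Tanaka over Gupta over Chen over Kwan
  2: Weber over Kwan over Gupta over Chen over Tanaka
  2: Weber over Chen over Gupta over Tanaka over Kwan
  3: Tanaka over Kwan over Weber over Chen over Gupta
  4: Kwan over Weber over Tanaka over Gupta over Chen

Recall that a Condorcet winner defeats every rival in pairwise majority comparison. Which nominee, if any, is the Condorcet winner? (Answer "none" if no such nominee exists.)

Check each pair by majority over 13 ballots:
Tanaka vs Gupta: 9 to 4, Tanaka.
Tanaka vs Kwan: 2+2+3 = 7 for Tanaka, 6 for Kwan — Tanaka by 7–6.
Tanaka vs Weber: Tanaka is ranked higher on 3 ballots, Weber on 10. Weber wins 10–3.
Tanaka vs Chen: Tanaka preferred on 2+3+4 = 9 ballots; Tanaka wins 9–4.
Gupta vs Kwan: Kwan wins 9–4.
Gupta vs Weber: Gupta is ranked higher on 0 ballots, Weber on 13. Weber wins 13–0.
Gupta vs Chen: Gupta is ranked higher on 2+2+4 = 8 ballots, Chen on 5. Gupta wins 8–5.
Kwan vs Weber: 7 to 6, Kwan.
Kwan vs Chen: Kwan preferred on 2+3+4 = 9 ballots; Kwan wins 9–4.
Weber vs Chen: 13 to 0, Weber.
No nominee is unbeaten: Tanaka loses to Weber; Gupta loses to Tanaka; Kwan loses to Tanaka; Weber loses to Kwan; Chen loses to Tanaka. In particular Tanaka > Kwan > Weber > Tanaka is a majority cycle — no Condorcet winner exists.

none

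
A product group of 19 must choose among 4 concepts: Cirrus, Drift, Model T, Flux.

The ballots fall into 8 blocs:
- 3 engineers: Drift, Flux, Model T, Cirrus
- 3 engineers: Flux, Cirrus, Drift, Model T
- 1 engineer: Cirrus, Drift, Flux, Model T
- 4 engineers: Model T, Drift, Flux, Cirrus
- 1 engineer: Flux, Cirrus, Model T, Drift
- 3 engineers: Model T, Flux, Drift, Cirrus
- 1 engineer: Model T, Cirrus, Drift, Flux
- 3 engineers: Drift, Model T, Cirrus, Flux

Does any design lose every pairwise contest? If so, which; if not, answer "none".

Pairwise majorities:
Cirrus–Drift: Drift 13–6.
Cirrus vs Model T: Model T, 14–5.
Cirrus vs Flux: Cirrus preferred on 1+1+3 = 5 ballots; Flux wins 14–5.
Drift–Model T: Drift 10–9.
Drift vs Flux: Drift wins 12–7.
Model T vs Flux: Model T, 11–8.
Cirrus loses to every other design — it is the Condorcet loser.

Cirrus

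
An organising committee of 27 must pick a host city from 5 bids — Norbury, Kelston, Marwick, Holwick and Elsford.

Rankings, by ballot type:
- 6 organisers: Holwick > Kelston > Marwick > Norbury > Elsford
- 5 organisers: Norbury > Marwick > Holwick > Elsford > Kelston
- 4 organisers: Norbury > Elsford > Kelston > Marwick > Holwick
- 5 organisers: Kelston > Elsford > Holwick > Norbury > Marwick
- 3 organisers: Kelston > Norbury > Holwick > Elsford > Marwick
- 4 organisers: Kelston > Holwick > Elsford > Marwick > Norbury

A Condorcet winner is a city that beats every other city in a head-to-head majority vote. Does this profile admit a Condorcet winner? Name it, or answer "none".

Kelston

Head-to-head results (27 organisers):
Norbury vs Kelston: Norbury preferred on 5+4 = 9 ballots; Kelston wins 18–9.
Norbury vs Marwick: Norbury wins 17–10.
Norbury vs Holwick: Norbury is ranked higher on 5+4+3 = 12 ballots, Holwick on 15. Holwick wins 15–12.
Norbury vs Elsford: Norbury is ranked higher on 6+5+4+3 = 18 ballots, Elsford on 9. Norbury wins 18–9.
Kelston vs Marwick: Kelston wins 22–5.
Kelston vs Holwick: 4+5+3+4 = 16 for Kelston, 11 for Holwick — Kelston by 16–11.
Kelston vs Elsford: 18 to 9, Kelston.
Marwick vs Holwick: 5+4 = 9 for Marwick, 18 for Holwick — Holwick by 18–9.
Marwick vs Elsford: Marwick is ranked higher on 6+5 = 11 ballots, Elsford on 16. Elsford wins 16–11.
Holwick–Elsford: Holwick 18–9.
Only Kelston has no losses; Kelston is the Condorcet winner.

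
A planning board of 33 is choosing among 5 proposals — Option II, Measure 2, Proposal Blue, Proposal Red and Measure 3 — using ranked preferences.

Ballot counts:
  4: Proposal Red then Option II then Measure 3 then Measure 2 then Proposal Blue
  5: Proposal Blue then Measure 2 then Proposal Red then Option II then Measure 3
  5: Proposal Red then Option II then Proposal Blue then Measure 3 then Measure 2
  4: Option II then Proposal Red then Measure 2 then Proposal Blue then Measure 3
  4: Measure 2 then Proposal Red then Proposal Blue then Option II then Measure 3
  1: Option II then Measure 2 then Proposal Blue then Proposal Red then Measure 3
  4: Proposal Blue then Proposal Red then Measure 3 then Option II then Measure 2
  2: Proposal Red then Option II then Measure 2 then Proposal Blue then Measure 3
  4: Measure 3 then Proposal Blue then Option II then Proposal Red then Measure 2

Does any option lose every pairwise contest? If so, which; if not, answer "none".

Measure 2

Pairwise majorities:
Option II–Measure 2: Option II 24–9.
Option II vs Proposal Blue: Option II preferred on 4+5+4+1+2 = 16 ballots; Proposal Blue wins 17–16.
Option II vs Proposal Red: Option II preferred on 4+1+4 = 9 ballots; Proposal Red wins 24–9.
Option II–Measure 3: Option II 25–8.
Measure 2 vs Proposal Blue: 4+4+4+1+2 = 15 for Measure 2, 18 for Proposal Blue — Proposal Blue by 18–15.
Measure 2 vs Proposal Red: Measure 2 preferred on 5+4+1 = 10 ballots; Proposal Red wins 23–10.
Measure 2 vs Measure 3: 16 to 17, Measure 3.
Proposal Blue–Proposal Red: Proposal Red 19–14.
Proposal Blue–Measure 3: Proposal Blue 25–8.
Proposal Red vs Measure 3: Proposal Red wins 29–4.
Only Measure 2 has no wins; Measure 2 is the Condorcet loser.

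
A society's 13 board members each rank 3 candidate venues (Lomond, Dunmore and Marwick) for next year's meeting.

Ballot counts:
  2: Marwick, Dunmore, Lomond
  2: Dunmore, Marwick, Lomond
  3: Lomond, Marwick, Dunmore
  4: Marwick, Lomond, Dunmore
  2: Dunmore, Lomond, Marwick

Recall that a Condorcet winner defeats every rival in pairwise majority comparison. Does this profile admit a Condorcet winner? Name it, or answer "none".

Marwick

Pairwise majorities:
Lomond vs Dunmore: Lomond, 7–6.
Lomond vs Marwick: Marwick wins 8–5.
Dunmore–Marwick: Marwick 9–4.
Marwick beats each of Lomond, Dunmore — Marwick is the Condorcet winner.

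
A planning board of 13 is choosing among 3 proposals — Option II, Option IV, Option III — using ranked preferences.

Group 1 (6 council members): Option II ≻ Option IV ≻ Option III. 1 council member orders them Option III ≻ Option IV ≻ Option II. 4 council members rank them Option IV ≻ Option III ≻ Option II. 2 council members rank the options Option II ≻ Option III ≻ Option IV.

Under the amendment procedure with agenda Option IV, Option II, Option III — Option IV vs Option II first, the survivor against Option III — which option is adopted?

Round 1: Option IV vs Option II — 5–8, Option II advances.
Round 2: Option II vs Option III — 8–5, Option II advances.
The agenda winner is Option II.

Option II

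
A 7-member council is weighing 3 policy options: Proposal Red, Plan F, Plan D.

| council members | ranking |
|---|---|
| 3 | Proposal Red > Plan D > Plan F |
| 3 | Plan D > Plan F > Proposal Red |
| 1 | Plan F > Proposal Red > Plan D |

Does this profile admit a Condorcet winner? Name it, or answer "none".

none

Pairwise majorities:
Proposal Red vs Plan F: Plan F, 4–3.
Proposal Red vs Plan D: 4 to 3, Proposal Red.
Plan F vs Plan D: Plan D, 6–1.
No option is unbeaten: Proposal Red loses to Plan F; Plan F loses to Plan D; Plan D loses to Proposal Red. In particular Proposal Red → Plan D → Plan F → Proposal Red is a majority cycle — no Condorcet winner exists.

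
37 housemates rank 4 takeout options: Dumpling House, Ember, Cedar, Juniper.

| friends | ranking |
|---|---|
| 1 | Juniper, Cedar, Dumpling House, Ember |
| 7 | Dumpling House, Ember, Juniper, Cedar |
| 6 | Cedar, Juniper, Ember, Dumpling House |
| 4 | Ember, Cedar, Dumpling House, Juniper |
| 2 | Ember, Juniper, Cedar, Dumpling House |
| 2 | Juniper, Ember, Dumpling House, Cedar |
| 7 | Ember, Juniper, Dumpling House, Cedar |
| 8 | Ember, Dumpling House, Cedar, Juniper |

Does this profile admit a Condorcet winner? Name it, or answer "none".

Ember

Check each pair by majority over 37 ballots:
Dumpling House vs Ember: 8 to 29, Ember.
Dumpling House vs Cedar: Dumpling House is ranked higher on 7+2+7+8 = 24 ballots, Cedar on 13. Dumpling House wins 24–13.
Dumpling House vs Juniper: 19 to 18, Dumpling House.
Ember vs Cedar: Ember is ranked higher on 7+4+2+2+7+8 = 30 ballots, Cedar on 7. Ember wins 30–7.
Ember vs Juniper: Ember preferred on 7+4+2+7+8 = 28 ballots; Ember wins 28–9.
Cedar vs Juniper: 18 to 19, Juniper.
Only Ember has no losses; Ember is the Condorcet winner.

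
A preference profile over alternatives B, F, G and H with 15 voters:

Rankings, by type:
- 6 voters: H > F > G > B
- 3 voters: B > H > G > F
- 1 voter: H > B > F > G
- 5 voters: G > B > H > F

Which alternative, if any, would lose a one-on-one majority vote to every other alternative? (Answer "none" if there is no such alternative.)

F

Pairwise majorities:
B vs F: B preferred on 3+1+5 = 9 ballots; B wins 9–6.
B vs G: 4 to 11, G.
B vs H: 8 to 7, B.
F vs G: F preferred on 6+1 = 7 ballots; G wins 8–7.
F vs H: H, 15–0.
G vs H: H, 10–5.
F loses to every other alternative — it is the Condorcet loser.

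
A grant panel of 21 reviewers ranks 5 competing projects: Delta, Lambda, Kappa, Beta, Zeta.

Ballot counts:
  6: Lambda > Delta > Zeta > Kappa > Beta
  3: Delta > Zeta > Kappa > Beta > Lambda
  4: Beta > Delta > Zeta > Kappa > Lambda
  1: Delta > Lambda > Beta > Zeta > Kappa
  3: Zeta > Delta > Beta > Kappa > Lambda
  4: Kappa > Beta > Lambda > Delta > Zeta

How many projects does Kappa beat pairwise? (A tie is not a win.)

Kappa against each rival (21 reviewers):
Kappa–Delta: Delta 17–4.
Kappa vs Lambda: Kappa is ranked higher on 3+4+3+4 = 14 ballots, Lambda on 7. Kappa wins 14–7.
Kappa vs Beta: Kappa wins 13–8.
Kappa vs Zeta: Zeta, 17–4.
Kappa beats Lambda, Beta; loses to Delta, Zeta — 2 pairwise wins.

2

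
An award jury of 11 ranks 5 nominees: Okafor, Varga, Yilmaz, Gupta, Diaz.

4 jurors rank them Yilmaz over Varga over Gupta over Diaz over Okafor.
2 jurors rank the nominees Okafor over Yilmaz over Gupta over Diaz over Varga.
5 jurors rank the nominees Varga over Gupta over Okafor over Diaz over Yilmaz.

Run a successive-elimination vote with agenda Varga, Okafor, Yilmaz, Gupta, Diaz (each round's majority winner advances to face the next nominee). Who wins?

Round 1: Varga vs Okafor — 9–2, Varga advances.
Round 2: Varga vs Yilmaz — 5–6, Yilmaz advances.
Round 3: Yilmaz vs Gupta — 6–5, Yilmaz advances.
Round 4: Yilmaz vs Diaz — 6–5, Yilmaz advances.
The agenda winner is Yilmaz.

Yilmaz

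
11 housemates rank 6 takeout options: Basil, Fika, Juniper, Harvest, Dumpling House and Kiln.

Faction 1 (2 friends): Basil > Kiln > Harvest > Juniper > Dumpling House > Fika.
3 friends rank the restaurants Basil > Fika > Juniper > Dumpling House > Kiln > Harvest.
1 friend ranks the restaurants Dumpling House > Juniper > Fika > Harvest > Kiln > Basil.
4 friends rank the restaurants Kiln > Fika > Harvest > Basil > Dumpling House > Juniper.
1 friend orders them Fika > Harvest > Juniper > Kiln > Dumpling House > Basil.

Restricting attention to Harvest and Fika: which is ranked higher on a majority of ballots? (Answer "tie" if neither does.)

Ballots ranking Harvest above Fika: 2.
Ballots ranking Fika above Harvest: 11 − 2 = 9.
Fika wins the head-to-head 9–2.

Fika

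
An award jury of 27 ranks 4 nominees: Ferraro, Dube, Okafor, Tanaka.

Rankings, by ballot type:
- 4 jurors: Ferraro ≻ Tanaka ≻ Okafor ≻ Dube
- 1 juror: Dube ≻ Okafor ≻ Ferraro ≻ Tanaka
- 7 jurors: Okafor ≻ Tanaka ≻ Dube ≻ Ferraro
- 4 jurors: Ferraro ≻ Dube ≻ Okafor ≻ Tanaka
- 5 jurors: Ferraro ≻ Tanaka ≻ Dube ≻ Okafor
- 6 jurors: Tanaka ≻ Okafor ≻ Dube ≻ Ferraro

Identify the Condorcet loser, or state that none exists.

Pairwise majorities:
Ferraro vs Dube: Dube, 14–13.
Ferraro vs Okafor: 13 to 14, Okafor.
Ferraro vs Tanaka: Ferraro, 14–13.
Dube vs Okafor: Okafor wins 17–10.
Dube–Tanaka: Tanaka 22–5.
Okafor vs Tanaka: Okafor is ranked higher on 1+7+4 = 12 ballots, Tanaka on 15. Tanaka wins 15–12.
No nominee is winless: Ferraro beats Tanaka; Dube beats Ferraro; Okafor beats Ferraro; Tanaka beats Dube. There is no Condorcet loser.

none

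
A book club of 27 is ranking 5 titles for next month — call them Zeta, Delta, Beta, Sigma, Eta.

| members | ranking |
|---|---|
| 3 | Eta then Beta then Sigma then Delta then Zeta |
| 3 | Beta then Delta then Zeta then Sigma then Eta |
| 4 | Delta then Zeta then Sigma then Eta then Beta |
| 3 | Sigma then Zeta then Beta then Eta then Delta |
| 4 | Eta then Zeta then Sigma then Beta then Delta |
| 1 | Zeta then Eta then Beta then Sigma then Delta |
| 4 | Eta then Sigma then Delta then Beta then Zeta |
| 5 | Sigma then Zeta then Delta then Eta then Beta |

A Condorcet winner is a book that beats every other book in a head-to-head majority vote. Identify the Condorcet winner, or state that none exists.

Sigma

Pairwise majorities:
Zeta vs Delta: Delta wins 14–13.
Zeta vs Beta: Zeta, 17–10.
Zeta vs Sigma: Sigma wins 15–12.
Zeta–Eta: Zeta 16–11.
Delta vs Beta: Beta, 14–13.
Delta vs Sigma: Sigma wins 20–7.
Delta–Eta: Eta 15–12.
Beta vs Sigma: Sigma, 20–7.
Beta vs Eta: Eta wins 21–6.
Sigma vs Eta: Sigma wins 15–12.
Sigma wins every pairwise contest, so Sigma is the Condorcet winner.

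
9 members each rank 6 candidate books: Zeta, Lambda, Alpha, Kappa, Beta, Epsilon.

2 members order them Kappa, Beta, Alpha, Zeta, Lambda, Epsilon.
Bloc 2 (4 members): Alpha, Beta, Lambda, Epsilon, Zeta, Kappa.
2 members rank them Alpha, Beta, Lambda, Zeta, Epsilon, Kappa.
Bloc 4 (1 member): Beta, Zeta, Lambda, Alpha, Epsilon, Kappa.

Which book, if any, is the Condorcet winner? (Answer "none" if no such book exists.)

Alpha

Check each pair by majority over 9 ballots:
Zeta vs Lambda: Lambda, 6–3.
Zeta–Alpha: Alpha 8–1.
Zeta vs Kappa: Zeta, 7–2.
Zeta vs Beta: Beta wins 9–0.
Zeta–Epsilon: Zeta 5–4.
Lambda vs Alpha: Alpha wins 8–1.
Lambda vs Kappa: Lambda, 7–2.
Lambda vs Beta: Beta wins 9–0.
Lambda vs Epsilon: Lambda wins 9–0.
Alpha–Kappa: Alpha 7–2.
Alpha–Beta: Alpha 6–3.
Alpha vs Epsilon: Alpha, 9–0.
Kappa vs Beta: Beta wins 7–2.
Kappa–Epsilon: Epsilon 7–2.
Beta vs Epsilon: Beta wins 9–0.
Alpha defeats every rival head-to-head and is the Condorcet winner.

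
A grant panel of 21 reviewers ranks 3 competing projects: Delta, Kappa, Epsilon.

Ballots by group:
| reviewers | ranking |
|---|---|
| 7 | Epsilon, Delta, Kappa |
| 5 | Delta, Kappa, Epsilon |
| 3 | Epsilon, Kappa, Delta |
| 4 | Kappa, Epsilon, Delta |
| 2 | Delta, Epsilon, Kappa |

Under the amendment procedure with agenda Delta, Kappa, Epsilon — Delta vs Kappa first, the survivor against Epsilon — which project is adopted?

Epsilon

Round 1: Delta vs Kappa — 14–7, Delta advances.
Round 2: Delta vs Epsilon — 7–14, Epsilon advances.
The agenda winner is Epsilon.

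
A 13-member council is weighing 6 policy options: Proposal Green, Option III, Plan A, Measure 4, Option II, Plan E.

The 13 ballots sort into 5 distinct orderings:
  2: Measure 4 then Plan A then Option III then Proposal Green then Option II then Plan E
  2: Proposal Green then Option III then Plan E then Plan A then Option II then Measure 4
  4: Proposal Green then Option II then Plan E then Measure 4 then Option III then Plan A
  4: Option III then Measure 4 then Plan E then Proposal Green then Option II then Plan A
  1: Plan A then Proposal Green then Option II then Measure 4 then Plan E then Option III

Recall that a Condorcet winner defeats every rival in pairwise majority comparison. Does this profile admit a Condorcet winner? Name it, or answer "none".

Proposal Green

Pairwise majorities:
Proposal Green vs Option III: 2+4+1 = 7 for Proposal Green, 6 for Option III — Proposal Green by 7–6.
Proposal Green vs Plan A: Proposal Green is ranked higher on 2+4+4 = 10 ballots, Plan A on 3. Proposal Green wins 10–3.
Proposal Green vs Measure 4: Proposal Green preferred on 2+4+1 = 7 ballots; Proposal Green wins 7–6.
Proposal Green vs Option II: 13 to 0, Proposal Green.
Proposal Green vs Plan E: 9 to 4, Proposal Green.
Option III vs Plan A: Option III is ranked higher on 2+4+4 = 10 ballots, Plan A on 3. Option III wins 10–3.
Option III vs Measure 4: Option III preferred on 2+4 = 6 ballots; Measure 4 wins 7–6.
Option III vs Option II: Option III preferred on 2+2+4 = 8 ballots; Option III wins 8–5.
Option III vs Plan E: 2+2+4 = 8 for Option III, 5 for Plan E — Option III by 8–5.
Plan A vs Measure 4: Plan A preferred on 2+1 = 3 ballots; Measure 4 wins 10–3.
Plan A vs Option II: Plan A is ranked higher on 2+2+1 = 5 ballots, Option II on 8. Option II wins 8–5.
Plan A vs Plan E: 3 to 10, Plan E.
Measure 4 vs Option II: 6 to 7, Option II.
Measure 4 vs Plan E: Measure 4 preferred on 2+4+1 = 7 ballots; Measure 4 wins 7–6.
Option II vs Plan E: Option II is ranked higher on 2+4+1 = 7 ballots, Plan E on 6. Option II wins 7–6.
Proposal Green wins every pairwise contest, so Proposal Green is the Condorcet winner.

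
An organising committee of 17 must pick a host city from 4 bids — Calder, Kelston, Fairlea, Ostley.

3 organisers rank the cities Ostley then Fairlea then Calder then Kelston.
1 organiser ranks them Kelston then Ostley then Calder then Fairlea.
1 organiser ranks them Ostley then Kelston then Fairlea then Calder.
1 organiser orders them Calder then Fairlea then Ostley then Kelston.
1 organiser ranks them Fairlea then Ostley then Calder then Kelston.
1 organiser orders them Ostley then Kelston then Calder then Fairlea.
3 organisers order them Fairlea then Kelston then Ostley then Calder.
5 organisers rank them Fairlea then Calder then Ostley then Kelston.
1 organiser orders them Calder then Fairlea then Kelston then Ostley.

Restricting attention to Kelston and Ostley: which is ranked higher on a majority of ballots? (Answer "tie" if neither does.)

Ballots ranking Kelston above Ostley: 1 + 3 + 1 = 5.
Ballots ranking Ostley above Kelston: 17 − 5 = 12.
Ostley wins the head-to-head 12–5.

Ostley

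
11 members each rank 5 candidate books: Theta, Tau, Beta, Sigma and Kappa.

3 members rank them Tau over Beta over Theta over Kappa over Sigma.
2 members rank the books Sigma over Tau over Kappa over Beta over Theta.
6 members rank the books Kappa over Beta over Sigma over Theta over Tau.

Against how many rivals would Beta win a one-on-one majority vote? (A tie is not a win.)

Beta against each rival (11 members):
Beta vs Theta: Beta is ranked higher on 3+2+6 = 11 ballots, Theta on 0. Beta wins 11–0.
Beta vs Tau: Beta preferred on 6 ballots; Beta wins 6–5.
Beta vs Sigma: Beta preferred on 3+6 = 9 ballots; Beta wins 9–2.
Beta vs Kappa: Beta preferred on 3 ballots; Kappa wins 8–3.
Beta beats Theta, Tau, Sigma; loses to Kappa — 3 pairwise wins.

3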